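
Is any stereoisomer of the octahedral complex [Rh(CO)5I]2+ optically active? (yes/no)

no

An octahedron has six vertices in three trans pairs; every non-trans pair is cis.
Only one geometric arrangement is possible.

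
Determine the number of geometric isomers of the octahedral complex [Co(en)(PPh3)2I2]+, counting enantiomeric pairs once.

3

The six octahedral sites form three mutually perpendicular trans pairs.
Each en is bidentate and must span two cis positions.
Working through the distinct placements yields 3 geometric isomers: PPh3 cis, I trans; PPh3 cis, I cis (chiral); PPh3 trans, I cis.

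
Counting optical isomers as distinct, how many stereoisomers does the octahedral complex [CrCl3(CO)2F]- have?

3

An octahedron has six vertices in three trans pairs; every non-trans pair is cis.
There are 3 geometric isomers: Cl mer, CO trans; Cl fac, CO cis; Cl mer, CO cis.
Each arrangement has an internal mirror plane or centre of symmetry, so none is chiral.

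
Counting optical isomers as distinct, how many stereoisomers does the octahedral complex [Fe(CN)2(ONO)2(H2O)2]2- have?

Systematic placement gives 5 geometric isomers: CN trans, ONO trans, H2O trans; CN trans, ONO cis, H2O cis; CN cis, ONO trans, H2O cis; CN cis, ONO cis, H2O cis (chiral); CN cis, ONO cis, H2O trans.
One of these lacks any improper symmetry element and so occurs as an enantiomeric pair, giving 5 + 1 = 6 stereoisomers in total.

6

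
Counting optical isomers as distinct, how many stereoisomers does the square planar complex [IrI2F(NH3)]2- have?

2

There are 2 geometric isomers: I cis; I trans.
Each arrangement has an internal mirror plane or centre of symmetry, so none is chiral.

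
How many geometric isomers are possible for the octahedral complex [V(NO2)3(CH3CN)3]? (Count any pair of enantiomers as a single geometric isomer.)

The six octahedral sites form three mutually perpendicular trans pairs.
There are 2 geometric isomers: NO2 mer; NO2 fac.

2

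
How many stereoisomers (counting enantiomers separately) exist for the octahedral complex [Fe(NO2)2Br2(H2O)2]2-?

6

The distinct arrangements are (5 in all): NO2 trans, Br trans, H2O trans; NO2 cis, Br trans, H2O cis; NO2 trans, Br cis, H2O cis; NO2 cis, Br cis, H2O cis (chiral); NO2 cis, Br cis, H2O trans.
One of these lacks any improper symmetry element and so occurs as an enantiomeric pair, giving 5 + 1 = 6 stereoisomers in total.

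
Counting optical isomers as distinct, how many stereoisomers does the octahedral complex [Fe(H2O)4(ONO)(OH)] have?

An octahedron has six vertices in three trans pairs; every non-trans pair is cis.
The distinct arrangements are (2 in all): ONO and OH mutually trans; ONO and OH mutually cis.
Each arrangement has an internal mirror plane or centre of symmetry, so none is chiral.

2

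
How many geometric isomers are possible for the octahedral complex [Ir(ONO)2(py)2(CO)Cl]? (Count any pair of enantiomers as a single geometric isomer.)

The six octahedral sites form three mutually perpendicular trans pairs.
There are 6 geometric isomers: ONO trans, py trans; ONO cis, py cis (3 arrangements, 2 chiral); ONO cis, py trans; ONO trans, py cis.

6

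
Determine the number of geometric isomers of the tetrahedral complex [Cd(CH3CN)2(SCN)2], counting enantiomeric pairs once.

1

In a tetrahedral complex all four positions are equivalent and every pair of ligands is adjacent — there is no cis/trans distinction.
Only one geometric arrangement is possible.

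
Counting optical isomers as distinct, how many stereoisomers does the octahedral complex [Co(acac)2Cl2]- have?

3

An octahedron has six vertices in three trans pairs; every non-trans pair is cis.
Each acac is bidentate and must span two cis positions.
The distinct arrangements are (2 in all): Cl trans; Cl cis (chiral).
One of these lacks any improper symmetry element and so occurs as an enantiomeric pair, giving 2 + 1 = 3 stereoisomers in total.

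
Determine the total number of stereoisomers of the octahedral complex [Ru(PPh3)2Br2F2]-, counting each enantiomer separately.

In an octahedral complex each vertex has one trans partner and four cis neighbours.
Working through the distinct placements yields 5 geometric isomers: PPh3 trans, Br trans, F trans; PPh3 cis, Br trans, F cis; PPh3 trans, Br cis, F cis; PPh3 cis, Br cis, F cis (chiral); PPh3 cis, Br cis, F trans.
One of these lacks any improper symmetry element and so occurs as an enantiomeric pair, giving 5 + 1 = 6 stereoisomers in total.

6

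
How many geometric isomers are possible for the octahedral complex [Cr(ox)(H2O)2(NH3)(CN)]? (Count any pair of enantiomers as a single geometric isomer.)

4

Each ox is bidentate and must span two cis positions.
Systematic placement gives 4 geometric isomers: H2O cis (3 arrangements, 2 chiral); H2O trans.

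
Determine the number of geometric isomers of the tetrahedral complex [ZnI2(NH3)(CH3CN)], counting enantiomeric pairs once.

1

In a tetrahedral complex all four positions are equivalent and every pair of ligands is adjacent — there is no cis/trans distinction.
Only one geometric arrangement is possible.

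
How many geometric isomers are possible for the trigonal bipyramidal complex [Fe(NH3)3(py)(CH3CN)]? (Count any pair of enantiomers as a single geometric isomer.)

4

In a trigonal bipyramid the two axial positions differ from the three equatorial ones.
Systematic placement gives 4 geometric isomers: py equatorial, CH3CN axial; py axial, CH3CN axial; py equatorial, CH3CN equatorial; py axial, CH3CN equatorial.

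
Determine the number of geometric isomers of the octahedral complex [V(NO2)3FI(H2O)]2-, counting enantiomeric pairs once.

In an octahedral complex each vertex has one trans partner and four cis neighbours.
There are 4 geometric isomers: NO2 mer (3 arrangements); NO2 fac (chiral).

4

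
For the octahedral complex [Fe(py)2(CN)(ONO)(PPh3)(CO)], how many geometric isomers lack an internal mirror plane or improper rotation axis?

6

Systematic enumeration (placing each ligand type in turn and discarding arrangements equivalent by rotation or reflection) gives 9 geometric isomers.
Of these, 6 lack any improper symmetry element and so occur as enantiomeric pairs, giving 9 + 6 = 15 stereoisomers in total.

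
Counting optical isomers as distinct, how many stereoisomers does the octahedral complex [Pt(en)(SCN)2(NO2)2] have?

An octahedron has six vertices in three trans pairs; every non-trans pair is cis.
Each en is bidentate and must span two cis positions.
Systematic placement gives 3 geometric isomers: SCN cis, NO2 trans; SCN cis, NO2 cis (chiral); SCN trans, NO2 cis.
One of these lacks any improper symmetry element and so occurs as an enantiomeric pair, giving 3 + 1 = 4 stereoisomers in total.

4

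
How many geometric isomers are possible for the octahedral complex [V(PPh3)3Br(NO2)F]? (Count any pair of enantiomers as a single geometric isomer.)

An octahedron has six vertices in three trans pairs; every non-trans pair is cis.
Working through the distinct placements yields 4 geometric isomers: PPh3 mer (3 arrangements); PPh3 fac (chiral).

4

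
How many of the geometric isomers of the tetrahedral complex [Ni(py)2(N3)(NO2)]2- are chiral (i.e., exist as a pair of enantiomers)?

All four vertices of a tetrahedron are equivalent and mutually adjacent, so cis/trans isomerism cannot arise.
Only one geometric arrangement is possible.

0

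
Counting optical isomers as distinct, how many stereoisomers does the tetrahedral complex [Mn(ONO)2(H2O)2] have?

Only one geometric arrangement is possible.

1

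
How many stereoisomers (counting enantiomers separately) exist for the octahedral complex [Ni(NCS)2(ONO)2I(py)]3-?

8

The distinct arrangements are (6 in all): NCS cis, ONO cis (3 arrangements, 2 chiral); NCS cis, ONO trans; NCS trans, ONO cis; NCS trans, ONO trans.
Of these, 2 lack any improper symmetry element and so occur as enantiomeric pairs, giving 6 + 2 = 8 stereoisomers in total.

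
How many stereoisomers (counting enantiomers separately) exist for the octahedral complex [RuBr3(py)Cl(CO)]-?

5

Systematic placement gives 4 geometric isomers: Br mer (3 arrangements); Br fac (chiral).
One of these lacks any improper symmetry element and so occurs as an enantiomeric pair, giving 4 + 1 = 5 stereoisomers in total.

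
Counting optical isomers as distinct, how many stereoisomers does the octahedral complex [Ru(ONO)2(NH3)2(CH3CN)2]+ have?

In an octahedral complex each vertex has one trans partner and four cis neighbours.
There are 5 geometric isomers: ONO trans, NH3 trans, CH3CN trans; ONO cis, NH3 cis, CH3CN trans; ONO trans, NH3 cis, CH3CN cis; ONO cis, NH3 cis, CH3CN cis (chiral); ONO cis, NH3 trans, CH3CN cis.
One of these lacks any improper symmetry element and so occurs as an enantiomeric pair, giving 5 + 1 = 6 stereoisomers in total.

6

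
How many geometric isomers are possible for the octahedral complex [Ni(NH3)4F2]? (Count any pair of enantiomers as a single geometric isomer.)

The six octahedral sites form three mutually perpendicular trans pairs.
There are 2 geometric isomers: F trans; F cis.

2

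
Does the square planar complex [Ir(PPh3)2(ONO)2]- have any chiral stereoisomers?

no

The distinct arrangements are (2 in all): PPh3 cis; PPh3 trans.
Each arrangement has an internal mirror plane or centre of symmetry, so none is chiral.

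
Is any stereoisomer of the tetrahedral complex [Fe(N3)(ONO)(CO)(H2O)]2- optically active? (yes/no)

yes

In a tetrahedral complex all four positions are equivalent and every pair of ligands is adjacent — there is no cis/trans distinction.
Only one geometric arrangement is possible; it has no improper symmetry element, so it exists as a pair of enantiomers (2 stereoisomers).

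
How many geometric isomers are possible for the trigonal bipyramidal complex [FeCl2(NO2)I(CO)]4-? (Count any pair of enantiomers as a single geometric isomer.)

Exhaustive case analysis gives 7 geometric isomers.

7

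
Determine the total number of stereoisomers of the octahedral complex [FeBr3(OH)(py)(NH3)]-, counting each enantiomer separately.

5

The six octahedral sites form three mutually perpendicular trans pairs.
Working through the distinct placements yields 4 geometric isomers: Br mer (3 arrangements); Br fac (chiral).
One of these lacks any improper symmetry element and so occurs as an enantiomeric pair, giving 4 + 1 = 5 stereoisomers in total.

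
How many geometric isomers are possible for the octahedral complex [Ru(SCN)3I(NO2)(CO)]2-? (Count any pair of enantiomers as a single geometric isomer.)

4

The six octahedral sites form three mutually perpendicular trans pairs.
There are 4 geometric isomers: SCN mer (3 arrangements); SCN fac (chiral).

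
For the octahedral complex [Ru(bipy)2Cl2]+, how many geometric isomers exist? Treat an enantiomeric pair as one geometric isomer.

In an octahedral complex each vertex has one trans partner and four cis neighbours.
Each bipy is bidentate and must span two cis positions.
Systematic placement gives 2 geometric isomers: Cl trans; Cl cis (chiral).

2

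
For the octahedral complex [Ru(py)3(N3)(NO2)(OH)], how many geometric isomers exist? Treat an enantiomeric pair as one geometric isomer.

4

The six octahedral sites form three mutually perpendicular trans pairs.
Working through the distinct placements yields 4 geometric isomers: py mer (3 arrangements); py fac (chiral).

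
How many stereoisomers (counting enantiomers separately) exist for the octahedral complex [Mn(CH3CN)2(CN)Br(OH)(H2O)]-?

An octahedron has six vertices in three trans pairs; every non-trans pair is cis.
Exhaustive case analysis gives 9 geometric isomers.
Of these, 6 lack any improper symmetry element and so occur as enantiomeric pairs, giving 9 + 6 = 15 stereoisomers in total.

15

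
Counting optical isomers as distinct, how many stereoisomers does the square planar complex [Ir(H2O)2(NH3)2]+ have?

2

A square has two trans pairs of vertices; adjacent vertices are cis.
The distinct arrangements are (2 in all): H2O cis; H2O trans.
Each arrangement has an internal mirror plane or centre of symmetry, so none is chiral.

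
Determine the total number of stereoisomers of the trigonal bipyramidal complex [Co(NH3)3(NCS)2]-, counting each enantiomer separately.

Systematic placement gives 3 geometric isomers: NCS both axial; NCS one axial, one equatorial; NCS both equatorial.
Each arrangement has an internal mirror plane or centre of symmetry, so none is chiral.

3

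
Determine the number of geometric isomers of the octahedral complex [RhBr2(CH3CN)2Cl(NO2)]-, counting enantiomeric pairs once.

6

The six octahedral sites form three mutually perpendicular trans pairs.
There are 6 geometric isomers: Br trans, CH3CN trans; Br trans, CH3CN cis; Br cis, CH3CN cis (3 arrangements, 2 chiral); Br cis, CH3CN trans.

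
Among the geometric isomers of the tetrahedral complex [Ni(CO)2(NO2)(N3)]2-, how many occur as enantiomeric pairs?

0

All four vertices of a tetrahedron are equivalent and mutually adjacent, so cis/trans isomerism cannot arise.
Only one geometric arrangement is possible.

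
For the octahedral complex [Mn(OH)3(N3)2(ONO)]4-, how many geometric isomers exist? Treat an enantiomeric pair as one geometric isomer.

3

An octahedron has six vertices in three trans pairs; every non-trans pair is cis.
There are 3 geometric isomers: OH mer, N3 trans; OH fac, N3 cis; OH mer, N3 cis.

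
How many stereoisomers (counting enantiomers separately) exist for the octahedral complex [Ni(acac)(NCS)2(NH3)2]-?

4

In an octahedral complex each vertex has one trans partner and four cis neighbours.
Each acac is bidentate and must span two cis positions.
There are 3 geometric isomers: NCS trans, NH3 cis; NCS cis, NH3 cis (chiral); NCS cis, NH3 trans.
One of these lacks any improper symmetry element and so occurs as an enantiomeric pair, giving 3 + 1 = 4 stereoisomers in total.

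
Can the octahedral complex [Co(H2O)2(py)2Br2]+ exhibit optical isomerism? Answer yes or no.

yes

In an octahedral complex each vertex has one trans partner and four cis neighbours.
Working through the distinct placements yields 5 geometric isomers: H2O trans, py trans, Br trans; H2O cis, py cis, Br trans; H2O cis, py trans, Br cis; H2O cis, py cis, Br cis (chiral); H2O trans, py cis, Br cis.
One of these lacks any improper symmetry element and so occurs as an enantiomeric pair, giving 5 + 1 = 6 stereoisomers in total.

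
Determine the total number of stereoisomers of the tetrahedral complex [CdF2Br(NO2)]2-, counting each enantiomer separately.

1

In a tetrahedral complex all four positions are equivalent and every pair of ligands is adjacent — there is no cis/trans distinction.
Only one geometric arrangement is possible.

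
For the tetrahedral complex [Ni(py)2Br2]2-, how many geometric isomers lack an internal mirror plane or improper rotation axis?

In a tetrahedral complex all four positions are equivalent and every pair of ligands is adjacent — there is no cis/trans distinction.
Only one geometric arrangement is possible.

0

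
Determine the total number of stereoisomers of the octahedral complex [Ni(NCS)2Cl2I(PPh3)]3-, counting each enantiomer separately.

In an octahedral complex each vertex has one trans partner and four cis neighbours.
Working through the distinct placements yields 6 geometric isomers: NCS cis, Cl trans; NCS trans, Cl trans; NCS cis, Cl cis (3 arrangements, 2 chiral); NCS trans, Cl cis.
Of these, 2 lack any improper symmetry element and so occur as enantiomeric pairs, giving 6 + 2 = 8 stereoisomers in total.

8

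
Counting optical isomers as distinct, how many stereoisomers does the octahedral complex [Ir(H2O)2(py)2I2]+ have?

The distinct arrangements are (5 in all): H2O trans, py trans, I trans; H2O trans, py cis, I cis; H2O cis, py trans, I cis; H2O cis, py cis, I cis (chiral); H2O cis, py cis, I trans.
One of these lacks any improper symmetry element and so occurs as an enantiomeric pair, giving 5 + 1 = 6 stereoisomers in total.

6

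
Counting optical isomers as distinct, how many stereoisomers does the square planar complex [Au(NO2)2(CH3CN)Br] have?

A square has two trans pairs of vertices; adjacent vertices are cis.
There are 2 geometric isomers: NO2 cis; NO2 trans.
Each arrangement has an internal mirror plane or centre of symmetry, so none is chiral.

2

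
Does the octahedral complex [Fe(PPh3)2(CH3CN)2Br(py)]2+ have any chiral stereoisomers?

In an octahedral complex each vertex has one trans partner and four cis neighbours.
Systematic placement gives 6 geometric isomers: PPh3 cis, CH3CN cis (3 arrangements, 2 chiral); PPh3 trans, CH3CN cis; PPh3 cis, CH3CN trans; PPh3 trans, CH3CN trans.
Of these, 2 lack any improper symmetry element and so occur as enantiomeric pairs, giving 6 + 2 = 8 stereoisomers in total.

yes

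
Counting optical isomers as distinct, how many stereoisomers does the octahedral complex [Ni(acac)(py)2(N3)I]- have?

Each acac is bidentate and must span two cis positions.
The distinct arrangements are (4 in all): py cis (3 arrangements, 2 chiral); py trans.
Of these, 2 lack any improper symmetry element and so occur as enantiomeric pairs, giving 4 + 2 = 6 stereoisomers in total.

6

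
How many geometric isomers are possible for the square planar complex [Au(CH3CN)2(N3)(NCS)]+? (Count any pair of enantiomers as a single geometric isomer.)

2

In a square planar complex each vertex has one trans partner and two cis neighbours.
Systematic placement gives 2 geometric isomers: CH3CN cis; CH3CN trans.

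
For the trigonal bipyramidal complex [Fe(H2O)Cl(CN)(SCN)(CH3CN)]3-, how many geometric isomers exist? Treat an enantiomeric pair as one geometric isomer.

Systematic enumeration (placing each ligand type in turn and discarding arrangements equivalent by rotation or reflection) gives 10 geometric isomers.

10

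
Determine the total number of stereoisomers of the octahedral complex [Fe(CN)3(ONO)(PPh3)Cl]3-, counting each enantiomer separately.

5

An octahedron has six vertices in three trans pairs; every non-trans pair is cis.
The distinct arrangements are (4 in all): CN mer (3 arrangements); CN fac (chiral).
One of these lacks any improper symmetry element and so occurs as an enantiomeric pair, giving 4 + 1 = 5 stereoisomers in total.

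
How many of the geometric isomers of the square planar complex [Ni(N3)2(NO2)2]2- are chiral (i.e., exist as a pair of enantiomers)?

In a square planar complex each vertex has one trans partner and two cis neighbours.
Working through the distinct placements yields 2 geometric isomers: N3 cis; N3 trans.
Each arrangement has an internal mirror plane or centre of symmetry, so none is chiral.

0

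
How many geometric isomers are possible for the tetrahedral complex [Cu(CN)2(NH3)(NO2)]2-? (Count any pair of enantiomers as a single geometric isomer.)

Only one geometric arrangement is possible.

1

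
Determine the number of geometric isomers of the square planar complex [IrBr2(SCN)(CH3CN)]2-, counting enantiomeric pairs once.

A square has two trans pairs of vertices; adjacent vertices are cis.
Systematic placement gives 2 geometric isomers: Br cis; Br trans.

2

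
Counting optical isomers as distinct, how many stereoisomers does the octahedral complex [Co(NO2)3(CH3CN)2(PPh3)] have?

3

The six octahedral sites form three mutually perpendicular trans pairs.
The distinct arrangements are (3 in all): NO2 mer, CH3CN trans; NO2 fac, CH3CN cis; NO2 mer, CH3CN cis.
Each arrangement has an internal mirror plane or centre of symmetry, so none is chiral.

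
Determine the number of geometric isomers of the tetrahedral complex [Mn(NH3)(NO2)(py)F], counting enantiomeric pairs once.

1

All four vertices of a tetrahedron are equivalent and mutually adjacent, so cis/trans isomerism cannot arise.
Only one geometric arrangement is possible; it has no improper symmetry element, so it exists as a pair of enantiomers (2 stereoisomers).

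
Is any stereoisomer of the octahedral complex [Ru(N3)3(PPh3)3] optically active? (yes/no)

An octahedron has six vertices in three trans pairs; every non-trans pair is cis.
There are 2 geometric isomers: N3 mer; N3 fac.
Each arrangement has an internal mirror plane or centre of symmetry, so none is chiral.

no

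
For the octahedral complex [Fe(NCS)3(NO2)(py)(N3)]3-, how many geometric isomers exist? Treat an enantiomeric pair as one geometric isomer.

4

In an octahedral complex each vertex has one trans partner and four cis neighbours.
Working through the distinct placements yields 4 geometric isomers: NCS mer (3 arrangements); NCS fac (chiral).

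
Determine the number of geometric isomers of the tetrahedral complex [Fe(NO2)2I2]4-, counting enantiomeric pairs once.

All four vertices of a tetrahedron are equivalent and mutually adjacent, so cis/trans isomerism cannot arise.
Only one geometric arrangement is possible.

1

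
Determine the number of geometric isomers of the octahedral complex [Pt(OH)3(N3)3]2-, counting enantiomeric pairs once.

2

In an octahedral complex each vertex has one trans partner and four cis neighbours.
Working through the distinct placements yields 2 geometric isomers: OH mer; OH fac.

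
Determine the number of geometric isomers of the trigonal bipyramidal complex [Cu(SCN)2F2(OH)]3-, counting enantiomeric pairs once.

5

A trigonal bipyramid has two axial and three equatorial sites, which are chemically inequivalent.
Exhaustive case analysis gives 5 geometric isomers.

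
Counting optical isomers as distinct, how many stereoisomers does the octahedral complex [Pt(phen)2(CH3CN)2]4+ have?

3

In an octahedral complex each vertex has one trans partner and four cis neighbours.
Each phen is bidentate and must span two cis positions.
There are 2 geometric isomers: CH3CN trans; CH3CN cis (chiral).
One of these lacks any improper symmetry element and so occurs as an enantiomeric pair, giving 2 + 1 = 3 stereoisomers in total.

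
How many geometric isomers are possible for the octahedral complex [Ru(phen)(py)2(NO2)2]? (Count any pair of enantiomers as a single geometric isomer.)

3

Each phen is bidentate and must span two cis positions.
There are 3 geometric isomers: py cis, NO2 trans; py trans, NO2 cis; py cis, NO2 cis (chiral).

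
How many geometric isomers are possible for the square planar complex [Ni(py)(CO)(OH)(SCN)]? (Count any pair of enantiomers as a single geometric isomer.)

3

A square has two trans pairs of vertices; adjacent vertices are cis.
There are 3 geometric isomers: (CO/SCN trans, OH/py trans); (CO/py trans, OH/SCN trans); (CO/OH trans, SCN/py trans).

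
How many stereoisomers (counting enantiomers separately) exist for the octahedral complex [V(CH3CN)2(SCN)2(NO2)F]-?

8

Working through the distinct placements yields 6 geometric isomers: CH3CN trans, SCN trans; CH3CN trans, SCN cis; CH3CN cis, SCN trans; CH3CN cis, SCN cis (3 arrangements, 2 chiral).
Of these, 2 lack any improper symmetry element and so occur as enantiomeric pairs, giving 6 + 2 = 8 stereoisomers in total.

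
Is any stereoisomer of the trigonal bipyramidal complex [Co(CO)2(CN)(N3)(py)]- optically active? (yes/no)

yes

A trigonal bipyramid has two axial and three equatorial sites, which are chemically inequivalent.
Placing the ligands in turn and identifying arrangements related by rotation or reflection leaves 7 distinct geometric isomers.
Of these, 3 lack any improper symmetry element and so occur as enantiomeric pairs, giving 7 + 3 = 10 stereoisomers in total.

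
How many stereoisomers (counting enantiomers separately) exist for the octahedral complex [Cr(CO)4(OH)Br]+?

2

In an octahedral complex each vertex has one trans partner and four cis neighbours.
The distinct arrangements are (2 in all): OH and Br mutually cis; OH and Br mutually trans.
Each arrangement has an internal mirror plane or centre of symmetry, so none is chiral.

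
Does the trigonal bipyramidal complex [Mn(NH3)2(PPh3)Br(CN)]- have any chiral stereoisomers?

A trigonal bipyramid has two axial and three equatorial sites, which are chemically inequivalent.
Placing the ligands in turn and identifying arrangements related by rotation or reflection leaves 7 distinct geometric isomers.
Of these, 3 lack any improper symmetry element and so occur as enantiomeric pairs, giving 7 + 3 = 10 stereoisomers in total.

yes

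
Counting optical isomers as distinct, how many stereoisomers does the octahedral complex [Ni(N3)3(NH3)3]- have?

In an octahedral complex each vertex has one trans partner and four cis neighbours.
The distinct arrangements are (2 in all): N3 mer; N3 fac.
Each arrangement has an internal mirror plane or centre of symmetry, so none is chiral.

2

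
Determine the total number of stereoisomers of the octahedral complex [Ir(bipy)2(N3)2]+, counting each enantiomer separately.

The six octahedral sites form three mutually perpendicular trans pairs.
Each bipy is bidentate and must span two cis positions.
The distinct arrangements are (2 in all): N3 trans; N3 cis (chiral).
One of these lacks any improper symmetry element and so occurs as an enantiomeric pair, giving 2 + 1 = 3 stereoisomers in total.

3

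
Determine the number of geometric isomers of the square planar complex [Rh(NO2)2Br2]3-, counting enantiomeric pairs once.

Working through the distinct placements yields 2 geometric isomers: NO2 cis; NO2 trans.

2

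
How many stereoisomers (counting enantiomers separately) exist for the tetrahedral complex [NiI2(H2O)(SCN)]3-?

In a tetrahedral complex all four positions are equivalent and every pair of ligands is adjacent — there is no cis/trans distinction.
Only one geometric arrangement is possible.

1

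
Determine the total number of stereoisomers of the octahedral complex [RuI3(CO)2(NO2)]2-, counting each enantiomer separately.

3

The six octahedral sites form three mutually perpendicular trans pairs.
The distinct arrangements are (3 in all): I mer, CO trans; I fac, CO cis; I mer, CO cis.
Each arrangement has an internal mirror plane or centre of symmetry, so none is chiral.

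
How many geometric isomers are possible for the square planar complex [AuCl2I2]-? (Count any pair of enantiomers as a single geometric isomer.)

There are 2 geometric isomers: Cl cis; Cl trans.

2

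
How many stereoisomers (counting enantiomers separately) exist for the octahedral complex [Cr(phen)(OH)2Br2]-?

The six octahedral sites form three mutually perpendicular trans pairs.
Each phen is bidentate and must span two cis positions.
Working through the distinct placements yields 3 geometric isomers: OH cis, Br trans; OH cis, Br cis (chiral); OH trans, Br cis.
One of these lacks any improper symmetry element and so occurs as an enantiomeric pair, giving 3 + 1 = 4 stereoisomers in total.

4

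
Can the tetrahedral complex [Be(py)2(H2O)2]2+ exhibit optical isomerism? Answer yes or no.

Only one geometric arrangement is possible.

no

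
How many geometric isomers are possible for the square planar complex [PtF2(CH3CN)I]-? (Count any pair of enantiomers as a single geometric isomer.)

2

The distinct arrangements are (2 in all): F cis; F trans.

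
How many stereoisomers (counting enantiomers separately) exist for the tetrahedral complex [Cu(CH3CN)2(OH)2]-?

All four vertices of a tetrahedron are equivalent and mutually adjacent, so cis/trans isomerism cannot arise.
Only one geometric arrangement is possible.

1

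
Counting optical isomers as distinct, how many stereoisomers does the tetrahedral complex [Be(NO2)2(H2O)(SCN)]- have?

1

In a tetrahedral complex all four positions are equivalent and every pair of ligands is adjacent — there is no cis/trans distinction.
Only one geometric arrangement is possible.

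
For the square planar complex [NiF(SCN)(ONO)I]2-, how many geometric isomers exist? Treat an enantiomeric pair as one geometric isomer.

3

There are 3 geometric isomers: (F/ONO trans, I/SCN trans); (F/SCN trans, I/ONO trans); (F/I trans, ONO/SCN trans).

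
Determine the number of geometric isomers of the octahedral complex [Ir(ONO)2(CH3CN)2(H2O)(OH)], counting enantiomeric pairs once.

6

In an octahedral complex each vertex has one trans partner and four cis neighbours.
The distinct arrangements are (6 in all): ONO trans, CH3CN trans; ONO cis, CH3CN trans; ONO trans, CH3CN cis; ONO cis, CH3CN cis (3 arrangements, 2 chiral).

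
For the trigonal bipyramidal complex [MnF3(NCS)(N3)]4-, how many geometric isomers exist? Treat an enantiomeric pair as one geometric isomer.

In a trigonal bipyramid the two axial positions differ from the three equatorial ones.
The distinct arrangements are (4 in all): NCS equatorial, N3 equatorial; NCS equatorial, N3 axial; NCS axial, N3 equatorial; NCS axial, N3 axial.

4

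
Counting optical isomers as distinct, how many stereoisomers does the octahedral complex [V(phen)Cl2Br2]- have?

4

An octahedron has six vertices in three trans pairs; every non-trans pair is cis.
Each phen is bidentate and must span two cis positions.
The distinct arrangements are (3 in all): Cl cis, Br trans; Cl cis, Br cis (chiral); Cl trans, Br cis.
One of these lacks any improper symmetry element and so occurs as an enantiomeric pair, giving 3 + 1 = 4 stereoisomers in total.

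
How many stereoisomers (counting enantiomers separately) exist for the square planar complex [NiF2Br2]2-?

In a square planar complex each vertex has one trans partner and two cis neighbours.
Working through the distinct placements yields 2 geometric isomers: F cis; F trans.
Each arrangement has an internal mirror plane or centre of symmetry, so none is chiral.

2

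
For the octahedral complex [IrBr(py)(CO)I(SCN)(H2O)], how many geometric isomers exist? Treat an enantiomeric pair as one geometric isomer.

15

An octahedron has six vertices in three trans pairs; every non-trans pair is cis.
Systematic enumeration (placing each ligand type in turn and discarding arrangements equivalent by rotation or reflection) gives 15 geometric isomers.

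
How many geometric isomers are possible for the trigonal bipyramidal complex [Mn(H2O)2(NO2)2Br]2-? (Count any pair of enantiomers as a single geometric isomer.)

Placing the ligands in turn and identifying arrangements related by rotation or reflection leaves 5 distinct geometric isomers.

5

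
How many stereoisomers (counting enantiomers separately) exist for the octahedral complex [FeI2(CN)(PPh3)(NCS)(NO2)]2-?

15

The six octahedral sites form three mutually perpendicular trans pairs.
Placing the ligands in turn and identifying arrangements related by rotation or reflection leaves 9 distinct geometric isomers.
Of these, 6 lack any improper symmetry element and so occur as enantiomeric pairs, giving 9 + 6 = 15 stereoisomers in total.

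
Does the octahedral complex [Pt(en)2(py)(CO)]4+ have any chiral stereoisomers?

yes

An octahedron has six vertices in three trans pairs; every non-trans pair is cis.
Each en is bidentate and must span two cis positions.
The distinct arrangements are (2 in all): py and CO mutually cis (chiral); py and CO mutually trans.
One of these lacks any improper symmetry element and so occurs as an enantiomeric pair, giving 2 + 1 = 3 stereoisomers in total.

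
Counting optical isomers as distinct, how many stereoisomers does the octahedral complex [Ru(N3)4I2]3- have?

In an octahedral complex each vertex has one trans partner and four cis neighbours.
Working through the distinct placements yields 2 geometric isomers: I trans; I cis.
Each arrangement has an internal mirror plane or centre of symmetry, so none is chiral.

2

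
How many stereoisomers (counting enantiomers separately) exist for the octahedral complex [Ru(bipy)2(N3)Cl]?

The six octahedral sites form three mutually perpendicular trans pairs.
Each bipy is bidentate and must span two cis positions.
The distinct arrangements are (2 in all): N3 and Cl mutually trans; N3 and Cl mutually cis (chiral).
One of these lacks any improper symmetry element and so occurs as an enantiomeric pair, giving 2 + 1 = 3 stereoisomers in total.

3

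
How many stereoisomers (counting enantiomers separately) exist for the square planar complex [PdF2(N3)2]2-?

2

A square has two trans pairs of vertices; adjacent vertices are cis.
Systematic placement gives 2 geometric isomers: F cis; F trans.
Each arrangement has an internal mirror plane or centre of symmetry, so none is chiral.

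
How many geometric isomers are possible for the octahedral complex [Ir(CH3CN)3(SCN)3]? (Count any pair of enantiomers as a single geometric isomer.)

In an octahedral complex each vertex has one trans partner and four cis neighbours.
Working through the distinct placements yields 2 geometric isomers: CH3CN mer; CH3CN fac.

2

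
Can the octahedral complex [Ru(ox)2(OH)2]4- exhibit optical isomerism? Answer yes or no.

yes

An octahedron has six vertices in three trans pairs; every non-trans pair is cis.
Each ox is bidentate and must span two cis positions.
The distinct arrangements are (2 in all): OH trans; OH cis (chiral).
One of these lacks any improper symmetry element and so occurs as an enantiomeric pair, giving 2 + 1 = 3 stereoisomers in total.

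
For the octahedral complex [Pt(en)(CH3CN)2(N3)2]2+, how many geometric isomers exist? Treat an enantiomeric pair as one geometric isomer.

3

Each en is bidentate and must span two cis positions.
Working through the distinct placements yields 3 geometric isomers: CH3CN trans, N3 cis; CH3CN cis, N3 cis (chiral); CH3CN cis, N3 trans.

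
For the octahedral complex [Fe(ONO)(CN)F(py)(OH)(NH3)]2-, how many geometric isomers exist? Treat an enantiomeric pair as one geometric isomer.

15

The six octahedral sites form three mutually perpendicular trans pairs.
Placing the ligands in turn and identifying arrangements related by rotation or reflection leaves 15 distinct geometric isomers.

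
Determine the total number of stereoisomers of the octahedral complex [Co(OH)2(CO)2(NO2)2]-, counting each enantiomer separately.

6

The six octahedral sites form three mutually perpendicular trans pairs.
The distinct arrangements are (5 in all): OH trans, CO trans, NO2 trans; OH cis, CO trans, NO2 cis; OH trans, CO cis, NO2 cis; OH cis, CO cis, NO2 cis (chiral); OH cis, CO cis, NO2 trans.
One of these lacks any improper symmetry element and so occurs as an enantiomeric pair, giving 5 + 1 = 6 stereoisomers in total.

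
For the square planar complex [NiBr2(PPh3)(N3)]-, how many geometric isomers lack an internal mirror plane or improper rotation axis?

0

Systematic placement gives 2 geometric isomers: Br cis; Br trans.
Each arrangement has an internal mirror plane or centre of symmetry, so none is chiral.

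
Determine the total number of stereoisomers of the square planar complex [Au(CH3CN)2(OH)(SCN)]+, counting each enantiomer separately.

In a square planar complex each vertex has one trans partner and two cis neighbours.
The distinct arrangements are (2 in all): CH3CN cis; CH3CN trans.
Each arrangement has an internal mirror plane or centre of symmetry, so none is chiral.

2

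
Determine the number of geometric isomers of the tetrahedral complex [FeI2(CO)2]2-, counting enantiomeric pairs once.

1

In a tetrahedral complex all four positions are equivalent and every pair of ligands is adjacent — there is no cis/trans distinction.
Only one geometric arrangement is possible.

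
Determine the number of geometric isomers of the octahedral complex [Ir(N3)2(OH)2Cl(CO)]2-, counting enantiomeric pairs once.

An octahedron has six vertices in three trans pairs; every non-trans pair is cis.
Working through the distinct placements yields 6 geometric isomers: N3 trans, OH trans; N3 cis, OH cis (3 arrangements, 2 chiral); N3 cis, OH trans; N3 trans, OH cis.

6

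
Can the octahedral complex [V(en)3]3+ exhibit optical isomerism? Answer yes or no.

The six octahedral sites form three mutually perpendicular trans pairs.
Each en is bidentate and must span two cis positions.
Only one geometric arrangement is possible; it has no improper symmetry element, so it exists as a pair of enantiomers (2 stereoisomers).

yes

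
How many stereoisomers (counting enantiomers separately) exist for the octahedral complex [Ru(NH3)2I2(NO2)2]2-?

6

An octahedron has six vertices in three trans pairs; every non-trans pair is cis.
The distinct arrangements are (5 in all): NH3 trans, I trans, NO2 trans; NH3 cis, I trans, NO2 cis; NH3 cis, I cis, NO2 trans; NH3 cis, I cis, NO2 cis (chiral); NH3 trans, I cis, NO2 cis.
One of these lacks any improper symmetry element and so occurs as an enantiomeric pair, giving 5 + 1 = 6 stereoisomers in total.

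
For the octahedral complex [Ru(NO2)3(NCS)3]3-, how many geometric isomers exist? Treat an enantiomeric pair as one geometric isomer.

2

In an octahedral complex each vertex has one trans partner and four cis neighbours.
Working through the distinct placements yields 2 geometric isomers: NO2 mer; NO2 fac.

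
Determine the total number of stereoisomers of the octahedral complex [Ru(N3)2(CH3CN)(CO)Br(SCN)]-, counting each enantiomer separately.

Exhaustive case analysis gives 9 geometric isomers.
Of these, 6 lack any improper symmetry element and so occur as enantiomeric pairs, giving 9 + 6 = 15 stereoisomers in total.

15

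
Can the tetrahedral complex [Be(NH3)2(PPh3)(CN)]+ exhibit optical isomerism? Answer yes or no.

no

All four vertices of a tetrahedron are equivalent and mutually adjacent, so cis/trans isomerism cannot arise.
Only one geometric arrangement is possible.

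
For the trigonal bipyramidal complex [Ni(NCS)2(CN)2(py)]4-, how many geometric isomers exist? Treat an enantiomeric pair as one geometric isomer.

5

In a trigonal bipyramid the two axial positions differ from the three equatorial ones.
Placing the ligands in turn and identifying arrangements related by rotation or reflection leaves 5 distinct geometric isomers.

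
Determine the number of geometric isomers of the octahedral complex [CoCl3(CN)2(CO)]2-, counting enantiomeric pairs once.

3

In an octahedral complex each vertex has one trans partner and four cis neighbours.
Working through the distinct placements yields 3 geometric isomers: Cl mer, CN trans; Cl mer, CN cis; Cl fac, CN cis.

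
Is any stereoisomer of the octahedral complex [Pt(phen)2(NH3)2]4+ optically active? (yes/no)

In an octahedral complex each vertex has one trans partner and four cis neighbours.
Each phen is bidentate and must span two cis positions.
There are 2 geometric isomers: NH3 trans; NH3 cis (chiral).
One of these lacks any improper symmetry element and so occurs as an enantiomeric pair, giving 2 + 1 = 3 stereoisomers in total.

yes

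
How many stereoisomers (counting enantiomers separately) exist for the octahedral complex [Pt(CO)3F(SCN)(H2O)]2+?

5

In an octahedral complex each vertex has one trans partner and four cis neighbours.
There are 4 geometric isomers: CO mer (3 arrangements); CO fac (chiral).
One of these lacks any improper symmetry element and so occurs as an enantiomeric pair, giving 4 + 1 = 5 stereoisomers in total.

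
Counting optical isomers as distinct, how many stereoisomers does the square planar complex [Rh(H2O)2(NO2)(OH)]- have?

2

In a square planar complex each vertex has one trans partner and two cis neighbours.
Working through the distinct placements yields 2 geometric isomers: H2O cis; H2O trans.
Each arrangement has an internal mirror plane or centre of symmetry, so none is chiral.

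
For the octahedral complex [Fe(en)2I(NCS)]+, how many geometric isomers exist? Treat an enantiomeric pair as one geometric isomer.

2

An octahedron has six vertices in three trans pairs; every non-trans pair is cis.
Each en is bidentate and must span two cis positions.
Working through the distinct placements yields 2 geometric isomers: I and NCS mutually trans; I and NCS mutually cis (chiral).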